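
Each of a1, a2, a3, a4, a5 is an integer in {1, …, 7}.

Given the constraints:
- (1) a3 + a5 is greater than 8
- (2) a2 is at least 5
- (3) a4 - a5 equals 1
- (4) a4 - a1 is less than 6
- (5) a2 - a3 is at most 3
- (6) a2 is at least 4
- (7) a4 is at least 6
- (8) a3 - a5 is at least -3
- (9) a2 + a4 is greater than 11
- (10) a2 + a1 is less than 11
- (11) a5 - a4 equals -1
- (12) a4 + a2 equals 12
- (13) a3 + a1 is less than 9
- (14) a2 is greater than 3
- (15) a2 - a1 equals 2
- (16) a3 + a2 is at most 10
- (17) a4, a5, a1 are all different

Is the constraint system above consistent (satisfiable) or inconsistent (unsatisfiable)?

Satisfiable

The assignment a1 = 3, a2 = 5, a3 = 4, a4 = 7, a5 = 6 works:
  constraint 1 holds since a3 + a5 = 10.
  constraint 3 holds since a4 - a5 = 1.
The rest check out directly.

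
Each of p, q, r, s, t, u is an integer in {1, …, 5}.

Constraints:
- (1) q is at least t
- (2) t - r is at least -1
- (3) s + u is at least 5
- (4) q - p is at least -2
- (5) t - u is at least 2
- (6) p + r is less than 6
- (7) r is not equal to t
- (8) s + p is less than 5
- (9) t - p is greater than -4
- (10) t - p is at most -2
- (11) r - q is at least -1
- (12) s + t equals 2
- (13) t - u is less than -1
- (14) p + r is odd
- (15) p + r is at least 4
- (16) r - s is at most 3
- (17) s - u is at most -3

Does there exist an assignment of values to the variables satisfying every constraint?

Unsatisfiable

Constraints 4, 5, 10, 11, 16, and 17 give r − q ≥ -1, q − p ≥ -2, p − t ≥ 2, t − u ≥ 2, u − s ≥ 3, s − r ≥ -3.
Adding all 6 inequalities: the left sides telescope to 0, and the right sides sum to (-1) + (-2) + 2 + 2 + 3 + (-3) = 1. So 0 ≥ 1, which is false.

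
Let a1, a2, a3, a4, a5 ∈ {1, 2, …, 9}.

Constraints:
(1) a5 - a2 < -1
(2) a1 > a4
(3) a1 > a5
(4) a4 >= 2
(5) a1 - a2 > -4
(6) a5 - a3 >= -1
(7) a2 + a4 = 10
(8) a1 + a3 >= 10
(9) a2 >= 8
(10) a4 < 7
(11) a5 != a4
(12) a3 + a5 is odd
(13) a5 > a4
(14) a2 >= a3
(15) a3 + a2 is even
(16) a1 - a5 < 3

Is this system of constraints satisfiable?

Satisfiable

One satisfying assignment is a1 = 6, a2 = 8, a3 = 4, a4 = 2, a5 = 5.
For the less obvious constraints — constraint 1: a5 - a2 = -3; constraint 5: a1 - a2 = -2; constraint 6: a5 - a3 = 1 — and the others hold by inspection.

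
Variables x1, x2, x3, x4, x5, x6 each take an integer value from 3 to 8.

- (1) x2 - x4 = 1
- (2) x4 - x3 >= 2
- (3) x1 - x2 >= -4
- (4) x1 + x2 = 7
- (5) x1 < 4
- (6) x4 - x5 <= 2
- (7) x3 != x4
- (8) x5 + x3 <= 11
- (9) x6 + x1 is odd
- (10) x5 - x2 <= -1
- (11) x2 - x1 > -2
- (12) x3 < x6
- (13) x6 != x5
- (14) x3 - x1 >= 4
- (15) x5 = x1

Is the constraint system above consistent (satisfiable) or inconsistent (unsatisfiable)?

Unsatisfiable

Constraints 2, 3, 6, 10, and 14 give x2 − x5 ≥ 1, x5 − x4 ≥ -2, x4 − x3 ≥ 2, x3 − x1 ≥ 4, x1 − x2 ≥ -4.
Adding all 5 inequalities: the left sides telescope to 0, and the right sides sum to 1 + (-2) + 2 + 4 + (-4) = 1. So 0 ≥ 1, which is false.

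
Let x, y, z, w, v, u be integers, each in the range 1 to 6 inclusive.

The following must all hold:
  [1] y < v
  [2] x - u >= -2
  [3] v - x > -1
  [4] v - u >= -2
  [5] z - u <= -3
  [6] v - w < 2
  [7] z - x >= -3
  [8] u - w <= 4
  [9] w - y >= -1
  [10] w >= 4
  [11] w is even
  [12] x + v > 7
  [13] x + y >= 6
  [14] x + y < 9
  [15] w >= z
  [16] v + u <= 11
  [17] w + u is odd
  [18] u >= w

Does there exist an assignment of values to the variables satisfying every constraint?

The assignment x = 4, y = 4, z = 1, w = 4, v = 5, u = 5 works:
  constraint 2 holds since x - u = -1.
  constraint 3 holds since v - x = 1.
The rest check out directly.

Satisfiable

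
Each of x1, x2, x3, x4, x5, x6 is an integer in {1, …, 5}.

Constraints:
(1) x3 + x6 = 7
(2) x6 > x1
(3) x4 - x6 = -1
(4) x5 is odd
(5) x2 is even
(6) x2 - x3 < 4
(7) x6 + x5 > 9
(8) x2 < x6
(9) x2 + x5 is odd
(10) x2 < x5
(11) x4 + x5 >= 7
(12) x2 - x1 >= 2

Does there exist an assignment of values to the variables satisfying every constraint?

Setting (x1, x2, x3, x4, x5, x6) = (2, 4, 2, 4, 5, 5) satisfies everything: constraint 1: x3 + x6 = 7; constraint 3: x4 - x6 = -1, and the others follow.

Satisfiable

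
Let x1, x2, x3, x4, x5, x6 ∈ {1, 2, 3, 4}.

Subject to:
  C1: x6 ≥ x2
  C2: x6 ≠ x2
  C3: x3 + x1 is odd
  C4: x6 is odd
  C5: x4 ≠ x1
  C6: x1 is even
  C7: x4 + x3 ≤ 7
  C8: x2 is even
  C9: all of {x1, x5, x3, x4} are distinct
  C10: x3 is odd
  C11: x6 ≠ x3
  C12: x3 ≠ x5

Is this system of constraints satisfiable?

Setting (x1, x2, x3, x4, x5, x6) = (4, 2, 1, 3, 2, 3) satisfies everything: constraint 7: x4 + x3 = 4; constraint 9: values 4, 2, 1, 3 are distinct, and the others follow.

Satisfiable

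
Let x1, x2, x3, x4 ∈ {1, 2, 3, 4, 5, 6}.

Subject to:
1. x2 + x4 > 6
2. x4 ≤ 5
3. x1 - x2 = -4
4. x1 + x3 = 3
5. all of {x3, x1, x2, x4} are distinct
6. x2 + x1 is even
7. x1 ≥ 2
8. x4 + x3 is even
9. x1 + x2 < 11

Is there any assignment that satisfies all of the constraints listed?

Satisfiable

One satisfying assignment is x1 = 2, x2 = 6, x3 = 1, x4 = 3.
For the less obvious constraints — constraint 1: x2 + x4 = 9; constraint 3: x1 - x2 = -4 — and the others hold by inspection.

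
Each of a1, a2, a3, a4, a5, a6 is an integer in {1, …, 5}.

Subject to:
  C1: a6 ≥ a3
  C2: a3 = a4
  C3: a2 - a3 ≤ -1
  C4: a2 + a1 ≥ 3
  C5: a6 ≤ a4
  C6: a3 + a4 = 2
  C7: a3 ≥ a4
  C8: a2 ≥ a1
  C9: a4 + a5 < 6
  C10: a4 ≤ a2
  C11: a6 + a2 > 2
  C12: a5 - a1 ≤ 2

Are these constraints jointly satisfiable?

Unsatisfiable

Constraints 1, 3, 5, and 10 give a4 ≤ a2, a2 < a3, a3 ≤ a6, a6 ≤ a4. Chaining: a4 ≤ a2 < a3 ≤ a6 ≤ a4, which forces a4 < a4 — impossible.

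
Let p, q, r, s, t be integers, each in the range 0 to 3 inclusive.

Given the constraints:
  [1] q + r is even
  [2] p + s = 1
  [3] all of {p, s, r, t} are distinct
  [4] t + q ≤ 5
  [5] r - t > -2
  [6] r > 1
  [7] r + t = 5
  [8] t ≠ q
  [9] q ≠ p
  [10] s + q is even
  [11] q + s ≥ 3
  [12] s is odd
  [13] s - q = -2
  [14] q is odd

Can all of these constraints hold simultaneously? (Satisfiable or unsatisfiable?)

Satisfiable

Setting (p, q, r, s, t) = (0, 3, 3, 1, 2) satisfies everything: constraint 2: p + s = 1; constraint 4: t + q = 5, and the others follow.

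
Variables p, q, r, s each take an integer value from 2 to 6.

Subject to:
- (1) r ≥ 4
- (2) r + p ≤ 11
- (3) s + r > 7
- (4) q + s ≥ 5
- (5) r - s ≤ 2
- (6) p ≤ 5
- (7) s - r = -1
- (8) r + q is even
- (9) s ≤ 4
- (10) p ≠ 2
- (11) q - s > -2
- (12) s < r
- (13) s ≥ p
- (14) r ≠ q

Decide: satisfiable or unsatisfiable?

Satisfiable

Try p = 3, q = 3, r = 5, s = 4.
Check constraint 2: r + p = 8; constraint 3: s + r = 9; constraint 4: q + s = 7. The remaining constraints are straightforward to verify.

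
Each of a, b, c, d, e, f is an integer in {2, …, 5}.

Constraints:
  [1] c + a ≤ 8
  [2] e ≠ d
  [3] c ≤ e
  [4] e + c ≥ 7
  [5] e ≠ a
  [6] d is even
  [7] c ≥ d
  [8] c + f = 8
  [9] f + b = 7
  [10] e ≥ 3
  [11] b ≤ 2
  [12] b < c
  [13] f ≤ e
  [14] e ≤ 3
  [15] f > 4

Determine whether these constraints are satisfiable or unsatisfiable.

From constraint 15: f ≥ 5. From constraints 13 and 14: f ≤ e and e ≤ 3, so f ≤ 3. But 3 < 5, so no value of f works.

Unsatisfiable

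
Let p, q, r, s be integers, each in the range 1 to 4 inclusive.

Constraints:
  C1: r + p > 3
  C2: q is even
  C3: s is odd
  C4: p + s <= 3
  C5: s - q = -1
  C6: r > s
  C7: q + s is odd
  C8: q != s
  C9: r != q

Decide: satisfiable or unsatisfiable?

Satisfiable

Take p = 1, q = 2, r = 4, s = 1. Then constraint 1: r + p = 5; constraint 4: p + s = 2, and every other listed constraint is also met.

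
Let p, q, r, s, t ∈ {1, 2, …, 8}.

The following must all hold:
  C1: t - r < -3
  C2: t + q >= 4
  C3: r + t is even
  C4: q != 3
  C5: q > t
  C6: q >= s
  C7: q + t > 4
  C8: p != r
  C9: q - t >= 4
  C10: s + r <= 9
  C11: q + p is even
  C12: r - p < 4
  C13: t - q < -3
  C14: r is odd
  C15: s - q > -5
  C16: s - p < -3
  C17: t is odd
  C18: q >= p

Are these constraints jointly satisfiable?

One satisfying assignment is p = 5, q = 5, r = 7, s = 1, t = 1.
For the less obvious constraints — constraint 1: t - r = -6; constraint 2: t + q = 6; constraint 7: q + t = 6 — and the others hold by inspection.

Satisfiable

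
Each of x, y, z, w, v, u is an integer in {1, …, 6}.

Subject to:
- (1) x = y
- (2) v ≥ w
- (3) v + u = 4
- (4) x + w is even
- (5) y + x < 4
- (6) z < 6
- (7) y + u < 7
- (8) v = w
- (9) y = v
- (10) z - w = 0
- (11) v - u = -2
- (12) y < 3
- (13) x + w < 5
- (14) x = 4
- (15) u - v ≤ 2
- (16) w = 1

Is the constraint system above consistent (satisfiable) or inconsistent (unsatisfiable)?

Constraint 14 fixes x = 4 and constraint 16 fixes w = 1. Constraints 1, 8, and 9 give x = y = v = w, so x = w. But 4 ≠ 1 — contradiction.

Unsatisfiable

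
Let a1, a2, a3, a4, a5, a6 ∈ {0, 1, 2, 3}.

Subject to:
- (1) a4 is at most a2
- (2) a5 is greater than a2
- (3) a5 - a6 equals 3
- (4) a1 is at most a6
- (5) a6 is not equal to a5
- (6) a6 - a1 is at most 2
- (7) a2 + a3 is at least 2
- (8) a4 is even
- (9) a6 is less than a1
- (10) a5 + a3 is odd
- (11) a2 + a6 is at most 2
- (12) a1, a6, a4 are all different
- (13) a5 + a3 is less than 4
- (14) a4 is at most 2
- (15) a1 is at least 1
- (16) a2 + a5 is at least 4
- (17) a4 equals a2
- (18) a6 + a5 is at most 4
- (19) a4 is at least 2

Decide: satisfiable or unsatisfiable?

Unsatisfiable

From constraints 1 and 19: a2 ≥ a4 ≥ 2. From constraints 4 and 15: a6 ≥ a1 ≥ 1. Hence a2 + a6 ≥ 3. But constraint 11 requires a2 + a6 ≤ 2, and 2 < 3. Contradiction.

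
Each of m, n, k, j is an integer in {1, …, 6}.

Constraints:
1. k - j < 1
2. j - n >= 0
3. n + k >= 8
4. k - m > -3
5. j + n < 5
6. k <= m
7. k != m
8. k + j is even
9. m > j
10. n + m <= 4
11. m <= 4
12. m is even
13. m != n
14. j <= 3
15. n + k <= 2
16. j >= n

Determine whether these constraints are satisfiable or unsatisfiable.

Unsatisfiable

From constraints 14 and 16: n ≤ j ≤ 3. From constraints 6 and 11: k ≤ m ≤ 4. Hence n + k ≤ 7. But constraint 3 requires n + k ≥ 8, and 8 > 7. Contradiction.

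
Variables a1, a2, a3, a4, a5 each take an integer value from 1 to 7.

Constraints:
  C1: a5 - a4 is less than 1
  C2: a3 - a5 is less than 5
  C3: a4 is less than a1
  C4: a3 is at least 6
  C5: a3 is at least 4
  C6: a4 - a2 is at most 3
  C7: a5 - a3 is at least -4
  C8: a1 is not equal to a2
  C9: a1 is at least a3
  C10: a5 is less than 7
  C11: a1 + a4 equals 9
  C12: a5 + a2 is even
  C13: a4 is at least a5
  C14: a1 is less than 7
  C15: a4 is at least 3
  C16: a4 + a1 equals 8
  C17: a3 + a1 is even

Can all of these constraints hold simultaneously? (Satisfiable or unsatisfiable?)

From constraint 15: a4 ≥ 3. From constraints 4 and 9: a1 ≥ a3 ≥ 6. Hence a4 + a1 ≥ 9. But constraint 16 requires a4 + a1 = 8, and 8 < 9. Contradiction.

Unsatisfiable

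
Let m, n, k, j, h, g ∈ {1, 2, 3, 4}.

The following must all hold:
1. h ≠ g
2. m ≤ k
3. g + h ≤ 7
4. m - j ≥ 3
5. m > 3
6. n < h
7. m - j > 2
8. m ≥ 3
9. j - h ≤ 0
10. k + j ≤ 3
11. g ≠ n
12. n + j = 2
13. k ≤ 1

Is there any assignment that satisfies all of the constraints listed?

From constraint 5: m ≥ 4. From constraints 2 and 13: m ≤ k and k ≤ 1, so m ≤ 1. But 1 < 4, so no value of m works.

Unsatisfiable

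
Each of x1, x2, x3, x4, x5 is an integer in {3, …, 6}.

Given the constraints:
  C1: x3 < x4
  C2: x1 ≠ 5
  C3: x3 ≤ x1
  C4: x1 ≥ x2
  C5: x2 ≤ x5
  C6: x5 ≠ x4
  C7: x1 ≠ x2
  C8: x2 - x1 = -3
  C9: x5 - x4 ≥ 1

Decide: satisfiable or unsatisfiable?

Satisfiable

Try x1 = 6, x2 = 3, x3 = 4, x4 = 5, x5 = 6.
Check constraint 8: x2 - x1 = -3; constraint 9: x5 - x4 = 1. The remaining constraints are straightforward to verify.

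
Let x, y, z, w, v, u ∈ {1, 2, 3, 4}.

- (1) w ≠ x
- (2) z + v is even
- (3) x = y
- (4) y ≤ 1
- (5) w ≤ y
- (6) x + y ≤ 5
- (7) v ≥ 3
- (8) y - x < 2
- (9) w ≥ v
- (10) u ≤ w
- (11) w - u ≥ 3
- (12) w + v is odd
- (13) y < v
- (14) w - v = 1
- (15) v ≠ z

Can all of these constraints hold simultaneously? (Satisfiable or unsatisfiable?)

From constraints 7 and 9: w ≥ v and v ≥ 3, so w ≥ 3. From constraints 4 and 5: w ≤ y and y ≤ 1, so w ≤ 1. But 1 < 3, so no value of w works.

Unsatisfiable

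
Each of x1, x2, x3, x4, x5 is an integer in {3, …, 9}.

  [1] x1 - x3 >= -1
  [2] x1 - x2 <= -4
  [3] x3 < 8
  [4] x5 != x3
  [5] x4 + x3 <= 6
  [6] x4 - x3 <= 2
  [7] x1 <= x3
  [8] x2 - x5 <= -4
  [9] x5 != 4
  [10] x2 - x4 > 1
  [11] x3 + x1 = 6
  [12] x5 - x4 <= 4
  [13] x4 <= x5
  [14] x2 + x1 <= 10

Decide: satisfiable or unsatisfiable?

Constraints 1, 2, 6, 8, and 12 give x3 − x4 ≥ -2, x4 − x5 ≥ -4, x5 − x2 ≥ 4, x2 − x1 ≥ 4, x1 − x3 ≥ -1.
Adding all 5 inequalities: the left sides telescope to 0, and the right sides sum to (-2) + (-4) + 4 + 4 + (-1) = 1. So 0 ≥ 1, which is false.

Unsatisfiable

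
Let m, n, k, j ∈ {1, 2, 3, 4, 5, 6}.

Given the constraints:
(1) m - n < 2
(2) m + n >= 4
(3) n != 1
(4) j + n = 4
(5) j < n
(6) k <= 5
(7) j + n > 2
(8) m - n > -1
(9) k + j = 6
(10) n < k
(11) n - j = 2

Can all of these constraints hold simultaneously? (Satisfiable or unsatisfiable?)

Satisfiable

Setting (m, n, k, j) = (3, 3, 5, 1) satisfies everything: constraint 1: m - n = 0; constraint 2: m + n = 6; constraint 4: j + n = 4, and the others follow.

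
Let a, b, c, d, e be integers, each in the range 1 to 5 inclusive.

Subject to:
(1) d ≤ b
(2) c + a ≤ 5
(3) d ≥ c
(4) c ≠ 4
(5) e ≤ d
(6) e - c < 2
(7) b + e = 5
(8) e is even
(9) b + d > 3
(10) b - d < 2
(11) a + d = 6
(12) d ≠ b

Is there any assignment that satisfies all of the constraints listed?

Take a = 4, b = 3, c = 1, d = 2, e = 2. Then constraint 2: c + a = 5; constraint 6: e - c = 1, and every other listed constraint is also met.

Satisfiable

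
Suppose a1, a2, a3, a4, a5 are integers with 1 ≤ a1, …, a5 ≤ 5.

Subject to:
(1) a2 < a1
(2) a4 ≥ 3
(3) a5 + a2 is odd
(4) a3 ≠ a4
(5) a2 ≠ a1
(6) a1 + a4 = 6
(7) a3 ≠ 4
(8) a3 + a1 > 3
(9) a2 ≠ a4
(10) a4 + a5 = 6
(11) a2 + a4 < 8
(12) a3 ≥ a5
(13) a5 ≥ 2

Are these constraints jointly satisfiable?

Try a1 = 2, a2 = 1, a3 = 3, a4 = 4, a5 = 2.
Check constraint 6: a1 + a4 = 6; constraint 8: a3 + a1 = 5; constraint 10: a4 + a5 = 6. The remaining constraints are straightforward to verify.

Satisfiable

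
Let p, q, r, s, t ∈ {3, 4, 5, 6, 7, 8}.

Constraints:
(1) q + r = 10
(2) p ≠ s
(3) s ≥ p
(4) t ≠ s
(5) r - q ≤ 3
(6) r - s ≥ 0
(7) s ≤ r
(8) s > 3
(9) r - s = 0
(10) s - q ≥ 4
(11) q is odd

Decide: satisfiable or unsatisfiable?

Constraints 5, 6, and 10 give s − q ≥ 4, q − r ≥ -3, r − s ≥ 0.
Adding all 3 inequalities: the left sides telescope to 0, and the right sides sum to 4 + (-3) + 0 = 1. So 0 ≥ 1, which is false.

Unsatisfiable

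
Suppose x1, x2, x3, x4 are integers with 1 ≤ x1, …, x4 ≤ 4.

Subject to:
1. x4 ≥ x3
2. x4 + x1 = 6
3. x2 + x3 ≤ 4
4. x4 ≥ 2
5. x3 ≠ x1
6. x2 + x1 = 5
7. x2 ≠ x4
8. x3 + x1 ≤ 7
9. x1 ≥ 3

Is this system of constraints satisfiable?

One satisfying assignment is x1 = 4, x2 = 1, x3 = 1, x4 = 2.
For the less obvious constraints — constraint 2: x4 + x1 = 6; constraint 3: x2 + x3 = 2; constraint 6: x2 + x1 = 5 — and the others hold by inspection.

Satisfiable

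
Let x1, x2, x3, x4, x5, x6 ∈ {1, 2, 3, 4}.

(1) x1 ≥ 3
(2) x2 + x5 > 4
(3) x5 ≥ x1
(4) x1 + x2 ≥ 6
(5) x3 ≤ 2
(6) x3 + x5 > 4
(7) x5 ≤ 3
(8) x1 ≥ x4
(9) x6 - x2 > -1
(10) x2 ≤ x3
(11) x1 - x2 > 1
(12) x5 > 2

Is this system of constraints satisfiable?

From constraints 3 and 7: x1 ≤ x5 ≤ 3. From constraints 5 and 10: x2 ≤ x3 ≤ 2. Hence x1 + x2 ≤ 5. But constraint 4 requires x1 + x2 ≥ 6, and 6 > 5. Contradiction.

Unsatisfiable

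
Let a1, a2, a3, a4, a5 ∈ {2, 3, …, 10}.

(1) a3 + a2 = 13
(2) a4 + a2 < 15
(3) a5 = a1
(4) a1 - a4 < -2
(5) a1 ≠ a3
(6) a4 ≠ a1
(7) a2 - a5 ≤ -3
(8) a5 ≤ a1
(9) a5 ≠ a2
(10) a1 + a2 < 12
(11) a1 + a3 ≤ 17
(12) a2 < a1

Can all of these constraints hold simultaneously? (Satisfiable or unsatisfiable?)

Satisfiable

One satisfying assignment is a1 = 7, a2 = 3, a3 = 10, a4 = 10, a5 = 7.
For the less obvious constraints — constraint 1: a3 + a2 = 13; constraint 2: a4 + a2 = 13 — and the others hold by inspection.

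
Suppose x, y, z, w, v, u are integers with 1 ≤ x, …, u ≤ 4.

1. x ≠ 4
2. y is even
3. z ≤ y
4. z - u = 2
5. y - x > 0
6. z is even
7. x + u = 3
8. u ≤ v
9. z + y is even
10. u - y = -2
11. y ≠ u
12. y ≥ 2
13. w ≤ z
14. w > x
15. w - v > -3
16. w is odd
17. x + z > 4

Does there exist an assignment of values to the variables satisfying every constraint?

The assignment x = 1, y = 4, z = 4, w = 3, v = 4, u = 2 works:
  constraint 4 holds since z - u = 2.
  constraint 5 holds since y - x = 3.
The rest check out directly.

Satisfiable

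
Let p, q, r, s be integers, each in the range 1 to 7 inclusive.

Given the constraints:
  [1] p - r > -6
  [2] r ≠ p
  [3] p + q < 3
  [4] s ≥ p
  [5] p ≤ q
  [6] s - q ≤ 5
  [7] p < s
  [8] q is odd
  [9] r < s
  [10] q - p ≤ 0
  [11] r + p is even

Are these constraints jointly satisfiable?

Satisfiable

The assignment p = 1, q = 1, r = 5, s = 6 works:
  constraint 1 holds since p - r = -4.
  constraint 3 holds since p + q = 2.
  constraint 6 holds since s - q = 5.
The rest check out directly.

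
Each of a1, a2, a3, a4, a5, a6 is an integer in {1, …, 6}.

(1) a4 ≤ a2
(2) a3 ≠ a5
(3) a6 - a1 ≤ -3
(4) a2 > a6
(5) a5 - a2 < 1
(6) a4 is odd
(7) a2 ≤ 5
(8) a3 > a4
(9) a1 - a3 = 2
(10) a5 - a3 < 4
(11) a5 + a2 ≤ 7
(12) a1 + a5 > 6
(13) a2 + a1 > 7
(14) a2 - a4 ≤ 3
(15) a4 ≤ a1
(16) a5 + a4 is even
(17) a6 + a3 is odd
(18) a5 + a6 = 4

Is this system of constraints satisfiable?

Satisfiable

Take a1 = 4, a2 = 4, a3 = 2, a4 = 1, a5 = 3, a6 = 1. Then constraint 3: a6 - a1 = -3; constraint 5: a5 - a2 = -1; constraint 9: a1 - a3 = 2, and every other listed constraint is also met.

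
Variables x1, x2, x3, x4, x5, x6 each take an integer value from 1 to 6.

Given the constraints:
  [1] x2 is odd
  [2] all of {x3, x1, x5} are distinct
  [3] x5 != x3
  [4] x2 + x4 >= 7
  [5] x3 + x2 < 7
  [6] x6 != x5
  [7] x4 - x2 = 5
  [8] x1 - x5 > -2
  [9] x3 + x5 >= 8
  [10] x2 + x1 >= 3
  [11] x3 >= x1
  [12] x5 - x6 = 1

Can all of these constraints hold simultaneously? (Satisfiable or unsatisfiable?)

Setting (x1, x2, x3, x4, x5, x6) = (3, 1, 5, 6, 4, 3) satisfies everything: constraint 4: x2 + x4 = 7; constraint 5: x3 + x2 = 6, and the others follow.

Satisfiable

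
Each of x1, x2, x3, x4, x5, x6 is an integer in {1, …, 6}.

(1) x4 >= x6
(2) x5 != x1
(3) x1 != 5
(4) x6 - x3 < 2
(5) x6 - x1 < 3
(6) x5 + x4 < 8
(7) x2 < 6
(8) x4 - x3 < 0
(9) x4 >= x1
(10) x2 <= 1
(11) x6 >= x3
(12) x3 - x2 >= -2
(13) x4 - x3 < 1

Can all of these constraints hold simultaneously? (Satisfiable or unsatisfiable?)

Unsatisfiable

Constraints 1, 8, and 11 give x3 ≤ x6, x6 ≤ x4, x4 < x3. Chaining: x3 ≤ x6 ≤ x4 < x3, which forces x3 < x3 — impossible.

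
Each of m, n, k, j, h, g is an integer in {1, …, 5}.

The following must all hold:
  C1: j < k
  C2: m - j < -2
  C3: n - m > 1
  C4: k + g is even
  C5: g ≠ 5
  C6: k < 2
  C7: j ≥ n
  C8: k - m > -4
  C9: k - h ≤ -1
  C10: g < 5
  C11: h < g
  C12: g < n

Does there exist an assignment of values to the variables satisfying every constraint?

Unsatisfiable

Constraints 1, 7, 9, 11, and 12 give h < g, g < n, n ≤ j, j < k, k < h. Chaining: h < g < n ≤ j < k < h, which forces h < h — impossible.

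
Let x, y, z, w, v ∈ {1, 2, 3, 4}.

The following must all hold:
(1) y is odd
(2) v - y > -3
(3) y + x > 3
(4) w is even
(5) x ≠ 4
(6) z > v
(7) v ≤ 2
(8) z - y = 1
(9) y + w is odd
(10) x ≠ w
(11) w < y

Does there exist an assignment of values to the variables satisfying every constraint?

The assignment x = 3, y = 3, z = 4, w = 2, v = 2 works:
  constraint 2 holds since v - y = -1.
  constraint 3 holds since y + x = 6.
The rest check out directly.

Satisfiable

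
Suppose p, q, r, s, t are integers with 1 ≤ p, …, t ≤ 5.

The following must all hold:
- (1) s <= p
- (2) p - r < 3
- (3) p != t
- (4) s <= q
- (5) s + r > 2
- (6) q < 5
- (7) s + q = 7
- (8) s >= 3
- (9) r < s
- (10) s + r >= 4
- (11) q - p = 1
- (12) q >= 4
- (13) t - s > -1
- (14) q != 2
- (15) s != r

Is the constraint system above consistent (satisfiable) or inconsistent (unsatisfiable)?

Satisfiable

Setting (p, q, r, s, t) = (3, 4, 1, 3, 5) satisfies everything: constraint 2: p - r = 2; constraint 5: s + r = 4; constraint 7: s + q = 7, and the others follow.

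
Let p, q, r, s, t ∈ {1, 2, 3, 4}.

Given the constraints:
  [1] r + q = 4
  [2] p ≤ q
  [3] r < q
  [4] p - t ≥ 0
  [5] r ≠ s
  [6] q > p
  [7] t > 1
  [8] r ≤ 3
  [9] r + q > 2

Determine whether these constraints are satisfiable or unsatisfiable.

The assignment p = 2, q = 3, r = 1, s = 4, t = 2 works:
  constraint 1 holds since r + q = 4.
  constraint 4 holds since p - t = 0.
The rest check out directly.

Satisfiable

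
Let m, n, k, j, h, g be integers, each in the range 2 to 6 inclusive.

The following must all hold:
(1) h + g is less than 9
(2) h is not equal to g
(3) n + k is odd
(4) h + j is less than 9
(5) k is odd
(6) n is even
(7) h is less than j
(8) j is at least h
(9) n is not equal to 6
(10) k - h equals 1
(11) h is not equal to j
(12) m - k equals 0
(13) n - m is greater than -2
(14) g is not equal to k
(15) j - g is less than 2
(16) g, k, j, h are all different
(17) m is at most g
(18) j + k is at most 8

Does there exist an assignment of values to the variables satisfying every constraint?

Satisfiable

One satisfying assignment is m = 3, n = 4, k = 3, j = 4, h = 2, g = 5.
For the less obvious constraints — constraint 1: h + g = 7; constraint 4: h + j = 6; constraint 10: k - h = 1 — and the others hold by inspection.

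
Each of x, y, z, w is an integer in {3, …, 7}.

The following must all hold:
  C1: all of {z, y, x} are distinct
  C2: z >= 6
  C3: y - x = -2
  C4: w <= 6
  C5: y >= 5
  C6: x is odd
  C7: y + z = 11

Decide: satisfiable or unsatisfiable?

One satisfying assignment is x = 7, y = 5, z = 6, w = 5.
For the less obvious constraints — constraint 1: values 6, 5, 7 are distinct; constraint 3: y - x = -2; constraint 7: y + z = 11 — and the others hold by inspection.

Satisfiable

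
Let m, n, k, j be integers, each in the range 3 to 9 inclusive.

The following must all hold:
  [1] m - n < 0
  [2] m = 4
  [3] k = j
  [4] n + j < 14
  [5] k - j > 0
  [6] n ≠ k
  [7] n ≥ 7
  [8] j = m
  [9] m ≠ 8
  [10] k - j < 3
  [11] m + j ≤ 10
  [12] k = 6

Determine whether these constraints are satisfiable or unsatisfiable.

Unsatisfiable

Constraint 12 fixes k = 6 and constraint 2 fixes m = 4. Constraints 3 and 8 give k = j = m, so k = m. But 6 ≠ 4 — contradiction.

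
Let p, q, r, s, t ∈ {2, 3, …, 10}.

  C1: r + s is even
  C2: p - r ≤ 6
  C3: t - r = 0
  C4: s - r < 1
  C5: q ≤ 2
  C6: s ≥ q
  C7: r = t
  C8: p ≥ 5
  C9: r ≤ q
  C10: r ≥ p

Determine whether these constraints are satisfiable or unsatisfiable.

Unsatisfiable

From constraints 8 and 10: r ≥ p and p ≥ 5, so r ≥ 5. From constraints 5 and 9: r ≤ q and q ≤ 2, so r ≤ 2. But 2 < 5, so no value of r works.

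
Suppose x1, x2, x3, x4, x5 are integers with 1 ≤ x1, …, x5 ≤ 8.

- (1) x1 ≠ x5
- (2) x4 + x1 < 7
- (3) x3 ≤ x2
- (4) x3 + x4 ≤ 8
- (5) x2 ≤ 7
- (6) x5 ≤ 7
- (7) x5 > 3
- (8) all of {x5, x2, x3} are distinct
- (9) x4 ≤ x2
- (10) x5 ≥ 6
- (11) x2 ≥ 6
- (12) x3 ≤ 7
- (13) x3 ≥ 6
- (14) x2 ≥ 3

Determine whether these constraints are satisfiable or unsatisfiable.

Constraints 5, 6, 10, 11, 12, and 13 confine each of x5, x2, x3 to the 2 values {6, 7}.
Constraint 8 requires all 3 of them to be distinct, but only 2 values are available — impossible by the pigeonhole principle.

Unsatisfiable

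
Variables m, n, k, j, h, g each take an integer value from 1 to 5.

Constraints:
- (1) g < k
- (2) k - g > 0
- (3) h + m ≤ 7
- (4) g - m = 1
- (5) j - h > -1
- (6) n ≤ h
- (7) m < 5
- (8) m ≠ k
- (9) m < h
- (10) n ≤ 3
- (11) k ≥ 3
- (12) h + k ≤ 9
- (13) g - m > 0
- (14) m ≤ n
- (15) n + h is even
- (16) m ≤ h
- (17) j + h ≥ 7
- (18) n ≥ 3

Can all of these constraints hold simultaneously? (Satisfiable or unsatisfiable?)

One satisfying assignment is m = 1, n = 3, k = 3, j = 5, h = 3, g = 2.
For the less obvious constraints — constraint 2: k - g = 1; constraint 3: h + m = 4; constraint 4: g - m = 1 — and the others hold by inspection.

Satisfiable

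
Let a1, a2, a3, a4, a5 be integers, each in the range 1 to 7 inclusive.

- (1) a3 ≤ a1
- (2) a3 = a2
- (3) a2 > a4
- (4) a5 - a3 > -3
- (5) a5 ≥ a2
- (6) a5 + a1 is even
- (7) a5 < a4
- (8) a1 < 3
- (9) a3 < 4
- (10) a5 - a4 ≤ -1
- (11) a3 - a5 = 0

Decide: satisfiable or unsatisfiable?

Constraints 3, 5, and 7 give a5 < a4, a4 < a2, a2 ≤ a5. Chaining: a5 < a4 < a2 ≤ a5, which forces a5 < a5 — impossible.

Unsatisfiable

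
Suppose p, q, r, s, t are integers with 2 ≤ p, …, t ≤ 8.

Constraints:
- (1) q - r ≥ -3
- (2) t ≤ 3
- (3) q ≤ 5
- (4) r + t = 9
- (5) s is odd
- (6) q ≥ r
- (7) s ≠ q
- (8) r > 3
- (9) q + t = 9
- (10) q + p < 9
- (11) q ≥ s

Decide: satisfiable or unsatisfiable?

Unsatisfiable

From constraints 3 and 6: r ≤ q ≤ 5. From constraint 2: t ≤ 3. Hence r + t ≤ 8. But constraint 4 requires r + t = 9, and 9 > 8. Contradiction.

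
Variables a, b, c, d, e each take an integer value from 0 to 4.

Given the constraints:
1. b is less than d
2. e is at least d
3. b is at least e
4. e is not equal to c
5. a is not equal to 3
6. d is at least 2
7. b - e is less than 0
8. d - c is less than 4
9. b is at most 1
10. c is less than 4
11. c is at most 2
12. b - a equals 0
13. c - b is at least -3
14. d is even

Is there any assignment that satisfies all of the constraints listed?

From constraints 2 and 6: e ≥ d and d ≥ 2, so e ≥ 2. From constraints 3 and 9: e ≤ b and b ≤ 1, so e ≤ 1. But 1 < 2, so no value of e works.

Unsatisfiable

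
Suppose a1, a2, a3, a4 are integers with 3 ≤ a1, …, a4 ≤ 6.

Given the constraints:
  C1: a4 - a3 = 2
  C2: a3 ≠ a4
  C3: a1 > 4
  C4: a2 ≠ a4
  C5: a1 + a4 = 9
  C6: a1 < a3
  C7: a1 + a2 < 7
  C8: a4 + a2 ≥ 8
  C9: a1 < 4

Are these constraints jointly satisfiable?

From constraint 3: a1 ≥ 5. From constraint 9: a1 ≤ 3. But 3 < 5, so no value of a1 works.

Unsatisfiable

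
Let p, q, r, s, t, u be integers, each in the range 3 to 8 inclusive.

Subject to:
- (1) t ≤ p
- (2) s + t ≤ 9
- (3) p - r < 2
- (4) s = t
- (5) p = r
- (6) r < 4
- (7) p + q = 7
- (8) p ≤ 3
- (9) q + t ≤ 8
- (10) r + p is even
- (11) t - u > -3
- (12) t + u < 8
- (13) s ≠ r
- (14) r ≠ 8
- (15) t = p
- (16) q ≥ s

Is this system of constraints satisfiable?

From constraints 4, 5, and 15, s = t = p = r, so s = r. But constraint 13 says s ≠ r. Contradiction.

Unsatisfiable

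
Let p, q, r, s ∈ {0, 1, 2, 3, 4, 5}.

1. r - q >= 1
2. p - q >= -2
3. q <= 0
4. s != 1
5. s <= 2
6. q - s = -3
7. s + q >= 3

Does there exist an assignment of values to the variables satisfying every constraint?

From constraint 5: s ≤ 2. From constraint 3: q ≤ 0. Hence s + q ≤ 2. But constraint 7 requires s + q ≥ 3, and 3 > 2. Contradiction.

Unsatisfiable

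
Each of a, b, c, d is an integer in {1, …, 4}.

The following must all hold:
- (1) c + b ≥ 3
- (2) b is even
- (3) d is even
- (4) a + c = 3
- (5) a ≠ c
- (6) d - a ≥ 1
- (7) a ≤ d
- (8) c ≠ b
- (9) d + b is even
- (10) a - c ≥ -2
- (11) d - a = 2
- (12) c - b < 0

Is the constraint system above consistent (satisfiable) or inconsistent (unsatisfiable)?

Satisfiable

Try a = 2, b = 4, c = 1, d = 4.
Check constraint 1: c + b = 5; constraint 4: a + c = 3. The remaining constraints are straightforward to verify.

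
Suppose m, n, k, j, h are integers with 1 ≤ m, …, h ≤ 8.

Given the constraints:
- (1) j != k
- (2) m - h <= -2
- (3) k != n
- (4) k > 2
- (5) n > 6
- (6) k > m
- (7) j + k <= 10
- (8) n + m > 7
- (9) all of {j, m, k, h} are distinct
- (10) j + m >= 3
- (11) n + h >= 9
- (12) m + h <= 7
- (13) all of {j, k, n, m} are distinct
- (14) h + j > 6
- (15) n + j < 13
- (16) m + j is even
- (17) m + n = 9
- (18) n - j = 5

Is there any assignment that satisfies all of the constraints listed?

The assignment m = 1, n = 8, k = 6, j = 3, h = 4 works:
  constraint 2 holds since m - h = -3.
  constraint 7 holds since j + k = 9.
The rest check out directly.

Satisfiable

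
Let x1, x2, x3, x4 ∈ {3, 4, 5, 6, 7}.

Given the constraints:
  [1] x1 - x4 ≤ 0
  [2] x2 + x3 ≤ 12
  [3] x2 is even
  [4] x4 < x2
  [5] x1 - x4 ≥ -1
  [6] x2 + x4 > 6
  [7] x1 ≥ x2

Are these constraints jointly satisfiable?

Constraints 1, 4, and 7 give x2 ≤ x1, x1 ≤ x4, x4 < x2. Chaining: x2 ≤ x1 ≤ x4 < x2, which forces x2 < x2 — impossible.

Unsatisfiable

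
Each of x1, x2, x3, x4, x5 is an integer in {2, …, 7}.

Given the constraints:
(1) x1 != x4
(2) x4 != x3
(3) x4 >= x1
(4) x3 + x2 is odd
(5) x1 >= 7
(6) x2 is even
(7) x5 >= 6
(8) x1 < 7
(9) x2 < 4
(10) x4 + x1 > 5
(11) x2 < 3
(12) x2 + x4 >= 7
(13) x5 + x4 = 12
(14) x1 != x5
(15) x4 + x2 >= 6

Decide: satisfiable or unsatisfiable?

Unsatisfiable

From constraint 7: x5 ≥ 6. From constraints 3 and 5: x4 ≥ x1 ≥ 7. Hence x5 + x4 ≥ 13. But constraint 13 requires x5 + x4 = 12, and 12 < 13. Contradiction.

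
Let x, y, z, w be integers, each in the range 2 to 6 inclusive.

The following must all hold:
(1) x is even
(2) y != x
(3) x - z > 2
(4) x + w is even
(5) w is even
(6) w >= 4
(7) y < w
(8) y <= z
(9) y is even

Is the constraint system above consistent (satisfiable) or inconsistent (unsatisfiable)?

Satisfiable

One satisfying assignment is x = 6, y = 2, z = 3, w = 6.
For the less obvious constraints — constraint 1: x = 6 is even; constraint 3: x - z = 3; constraint 4: x + w = 12 is even — and the others hold by inspection.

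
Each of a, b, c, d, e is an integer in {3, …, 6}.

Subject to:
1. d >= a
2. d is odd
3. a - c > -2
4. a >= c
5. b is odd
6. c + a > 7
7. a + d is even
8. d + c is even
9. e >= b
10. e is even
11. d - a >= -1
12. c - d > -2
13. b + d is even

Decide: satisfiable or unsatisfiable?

The assignment a = 5, b = 5, c = 5, d = 5, e = 6 works:
  constraint 3 holds since a - c = 0.
  constraint 6 holds since c + a = 10.
  constraint 11 holds since d - a = 0.
The rest check out directly.

Satisfiable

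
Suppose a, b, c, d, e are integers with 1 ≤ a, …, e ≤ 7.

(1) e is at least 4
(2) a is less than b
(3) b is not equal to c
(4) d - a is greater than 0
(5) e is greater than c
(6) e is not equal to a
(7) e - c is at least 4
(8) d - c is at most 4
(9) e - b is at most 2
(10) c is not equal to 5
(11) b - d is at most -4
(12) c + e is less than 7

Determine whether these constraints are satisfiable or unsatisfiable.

Unsatisfiable

Constraints 7, 8, 9, and 11 give c − d ≥ -4, d − b ≥ 4, b − e ≥ -2, e − c ≥ 4.
Adding all 4 inequalities: the left sides telescope to 0, and the right sides sum to (-4) + 4 + (-2) + 4 = 2. So 0 ≥ 2, which is false.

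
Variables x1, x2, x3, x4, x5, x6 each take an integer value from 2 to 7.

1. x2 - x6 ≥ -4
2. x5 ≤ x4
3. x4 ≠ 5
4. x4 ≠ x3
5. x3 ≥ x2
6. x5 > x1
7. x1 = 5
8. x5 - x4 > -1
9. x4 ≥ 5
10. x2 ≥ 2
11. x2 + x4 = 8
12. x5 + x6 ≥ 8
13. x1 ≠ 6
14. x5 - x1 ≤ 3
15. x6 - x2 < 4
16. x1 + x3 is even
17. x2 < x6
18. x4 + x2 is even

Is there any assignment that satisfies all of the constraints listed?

The assignment x1 = 5, x2 = 2, x3 = 5, x4 = 6, x5 = 6, x6 = 5 works:
  constraint 1 holds since x2 - x6 = -3.
  constraint 8 holds since x5 - x4 = 0.
The rest check out directly.

Satisfiable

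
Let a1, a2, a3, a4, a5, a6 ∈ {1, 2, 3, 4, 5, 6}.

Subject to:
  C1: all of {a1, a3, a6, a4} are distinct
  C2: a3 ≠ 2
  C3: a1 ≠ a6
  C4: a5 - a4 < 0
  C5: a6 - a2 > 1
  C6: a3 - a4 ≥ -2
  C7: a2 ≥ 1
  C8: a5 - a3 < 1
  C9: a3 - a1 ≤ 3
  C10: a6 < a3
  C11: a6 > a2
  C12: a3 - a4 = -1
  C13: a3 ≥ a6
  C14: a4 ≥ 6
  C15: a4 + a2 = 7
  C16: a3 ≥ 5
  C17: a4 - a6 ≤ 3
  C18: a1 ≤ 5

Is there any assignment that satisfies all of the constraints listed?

Take a1 = 3, a2 = 1, a3 = 5, a4 = 6, a5 = 4, a6 = 4. Then constraint 4: a5 - a4 = -2; constraint 5: a6 - a2 = 3, and every other listed constraint is also met.

Satisfiable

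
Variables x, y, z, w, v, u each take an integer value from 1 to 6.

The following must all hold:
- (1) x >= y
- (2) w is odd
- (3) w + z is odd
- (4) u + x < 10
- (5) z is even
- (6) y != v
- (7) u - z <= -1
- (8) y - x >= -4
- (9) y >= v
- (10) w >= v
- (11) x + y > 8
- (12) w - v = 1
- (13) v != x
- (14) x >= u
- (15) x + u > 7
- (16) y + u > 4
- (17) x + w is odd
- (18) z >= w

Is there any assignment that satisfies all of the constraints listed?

Satisfiable

Try x = 6, y = 3, z = 6, w = 3, v = 2, u = 3.
Check constraint 4: u + x = 9; constraint 7: u - z = -3; constraint 8: y - x = -3. The remaining constraints are straightforward to verify.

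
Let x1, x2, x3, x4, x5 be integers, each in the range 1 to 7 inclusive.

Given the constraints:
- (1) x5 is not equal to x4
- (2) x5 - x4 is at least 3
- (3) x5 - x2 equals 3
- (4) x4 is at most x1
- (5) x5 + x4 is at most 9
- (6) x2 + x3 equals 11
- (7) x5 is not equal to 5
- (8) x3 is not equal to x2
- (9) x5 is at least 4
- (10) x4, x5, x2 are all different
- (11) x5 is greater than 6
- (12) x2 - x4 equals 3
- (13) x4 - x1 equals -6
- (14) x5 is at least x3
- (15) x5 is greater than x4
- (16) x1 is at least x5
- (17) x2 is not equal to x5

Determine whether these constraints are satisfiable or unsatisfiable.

Satisfiable

The assignment x1 = 7, x2 = 4, x3 = 7, x4 = 1, x5 = 7 works:
  constraint 2 holds since x5 - x4 = 6.
  constraint 3 holds since x5 - x2 = 3.
  constraint 5 holds since x5 + x4 = 8.
The rest check out directly.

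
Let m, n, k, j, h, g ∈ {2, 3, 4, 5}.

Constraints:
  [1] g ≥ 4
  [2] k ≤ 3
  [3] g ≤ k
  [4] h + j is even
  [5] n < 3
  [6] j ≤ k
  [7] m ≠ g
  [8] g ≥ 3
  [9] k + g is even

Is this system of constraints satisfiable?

Unsatisfiable

From constraint 1: g ≥ 4. From constraints 2 and 3: g ≤ k and k ≤ 3, so g ≤ 3. But 3 < 4, so no value of g works.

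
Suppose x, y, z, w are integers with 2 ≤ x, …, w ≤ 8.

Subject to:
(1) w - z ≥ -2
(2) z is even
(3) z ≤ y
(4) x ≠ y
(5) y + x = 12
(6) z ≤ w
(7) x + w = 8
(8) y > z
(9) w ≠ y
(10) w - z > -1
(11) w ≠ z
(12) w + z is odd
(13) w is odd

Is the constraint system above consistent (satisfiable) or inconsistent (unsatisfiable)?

Take x = 5, y = 7, z = 2, w = 3. Then constraint 1: w - z = 1; constraint 5: y + x = 12; constraint 7: x + w = 8, and every other listed constraint is also met.

Satisfiable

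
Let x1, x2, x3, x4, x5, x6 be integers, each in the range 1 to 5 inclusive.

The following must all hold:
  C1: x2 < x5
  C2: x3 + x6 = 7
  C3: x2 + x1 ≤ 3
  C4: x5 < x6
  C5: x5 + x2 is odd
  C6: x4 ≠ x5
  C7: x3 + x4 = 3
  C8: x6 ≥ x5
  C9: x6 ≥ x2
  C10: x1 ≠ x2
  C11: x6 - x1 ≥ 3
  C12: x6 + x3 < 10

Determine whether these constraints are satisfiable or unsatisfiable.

Satisfiable

Setting (x1, x2, x3, x4, x5, x6) = (1, 2, 2, 1, 3, 5) satisfies everything: constraint 2: x3 + x6 = 7; constraint 3: x2 + x1 = 3, and the others follow.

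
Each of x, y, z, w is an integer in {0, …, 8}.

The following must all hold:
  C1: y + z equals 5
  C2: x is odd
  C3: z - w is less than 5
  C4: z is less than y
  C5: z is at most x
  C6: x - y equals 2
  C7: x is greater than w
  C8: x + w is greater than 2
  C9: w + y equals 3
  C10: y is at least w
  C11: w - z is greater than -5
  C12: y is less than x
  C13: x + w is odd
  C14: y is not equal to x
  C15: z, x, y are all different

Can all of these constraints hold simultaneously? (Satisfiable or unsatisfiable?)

Satisfiable

Setting (x, y, z, w) = (5, 3, 2, 0) satisfies everything: constraint 1: y + z = 5; constraint 3: z - w = 2, and the others follow.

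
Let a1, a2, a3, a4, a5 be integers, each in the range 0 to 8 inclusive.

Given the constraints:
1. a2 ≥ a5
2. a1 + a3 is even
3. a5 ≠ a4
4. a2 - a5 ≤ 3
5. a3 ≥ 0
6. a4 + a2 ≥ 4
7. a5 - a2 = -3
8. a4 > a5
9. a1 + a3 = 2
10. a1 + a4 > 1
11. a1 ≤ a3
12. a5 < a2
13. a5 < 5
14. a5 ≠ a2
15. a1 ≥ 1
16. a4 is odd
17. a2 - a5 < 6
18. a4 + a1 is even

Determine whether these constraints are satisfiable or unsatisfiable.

Satisfiable

One satisfying assignment is a1 = 1, a2 = 3, a3 = 1, a4 = 3, a5 = 0.
For the less obvious constraints — constraint 4: a2 - a5 = 3; constraint 6: a4 + a2 = 6; constraint 7: a5 - a2 = -3 — and the others hold by inspection.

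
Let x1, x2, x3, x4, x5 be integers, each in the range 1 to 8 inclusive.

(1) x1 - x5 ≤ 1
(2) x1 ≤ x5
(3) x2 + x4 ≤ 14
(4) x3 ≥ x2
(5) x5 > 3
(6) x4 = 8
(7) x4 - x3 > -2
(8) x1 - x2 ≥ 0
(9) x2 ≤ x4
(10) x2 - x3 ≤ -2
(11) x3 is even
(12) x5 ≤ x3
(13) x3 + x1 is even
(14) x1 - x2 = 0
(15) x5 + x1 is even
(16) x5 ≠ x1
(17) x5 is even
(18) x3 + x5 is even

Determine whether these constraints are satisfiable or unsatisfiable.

Try x1 = 6, x2 = 6, x3 = 8, x4 = 8, x5 = 8.
Check constraint 1: x1 - x5 = -2; constraint 3: x2 + x4 = 14; constraint 7: x4 - x3 = 0. The remaining constraints are straightforward to verify.

Satisfiable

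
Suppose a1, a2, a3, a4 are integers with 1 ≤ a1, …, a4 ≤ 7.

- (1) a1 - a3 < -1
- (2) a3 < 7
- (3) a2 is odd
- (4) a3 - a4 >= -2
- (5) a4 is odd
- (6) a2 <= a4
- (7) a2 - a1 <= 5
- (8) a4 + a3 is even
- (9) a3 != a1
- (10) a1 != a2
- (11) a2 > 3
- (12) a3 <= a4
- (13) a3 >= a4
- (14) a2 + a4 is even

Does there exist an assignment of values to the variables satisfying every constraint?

Take a1 = 2, a2 = 5, a3 = 5, a4 = 5. Then constraint 1: a1 - a3 = -3; constraint 4: a3 - a4 = 0; constraint 7: a2 - a1 = 3, and every other listed constraint is also met.

Satisfiable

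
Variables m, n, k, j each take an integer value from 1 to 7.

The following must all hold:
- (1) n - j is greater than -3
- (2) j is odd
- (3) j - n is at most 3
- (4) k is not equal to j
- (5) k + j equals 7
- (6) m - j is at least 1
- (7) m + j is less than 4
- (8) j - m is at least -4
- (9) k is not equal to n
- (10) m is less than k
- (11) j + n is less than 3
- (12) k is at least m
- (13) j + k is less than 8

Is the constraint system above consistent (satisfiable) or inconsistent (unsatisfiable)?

Satisfiable

Setting (m, n, k, j) = (2, 1, 6, 1) satisfies everything: constraint 1: n - j = 0; constraint 3: j - n = 0; constraint 5: k + j = 7, and the others follow.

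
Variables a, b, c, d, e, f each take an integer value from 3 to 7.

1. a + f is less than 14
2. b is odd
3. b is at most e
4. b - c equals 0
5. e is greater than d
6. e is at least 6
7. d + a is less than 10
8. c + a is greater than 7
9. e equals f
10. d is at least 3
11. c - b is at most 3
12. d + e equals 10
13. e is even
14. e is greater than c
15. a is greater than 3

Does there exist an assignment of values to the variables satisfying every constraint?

Satisfiable

Try a = 5, b = 3, c = 3, d = 4, e = 6, f = 6.
Check constraint 1: a + f = 11; constraint 4: b - c = 0. The remaining constraints are straightforward to verify.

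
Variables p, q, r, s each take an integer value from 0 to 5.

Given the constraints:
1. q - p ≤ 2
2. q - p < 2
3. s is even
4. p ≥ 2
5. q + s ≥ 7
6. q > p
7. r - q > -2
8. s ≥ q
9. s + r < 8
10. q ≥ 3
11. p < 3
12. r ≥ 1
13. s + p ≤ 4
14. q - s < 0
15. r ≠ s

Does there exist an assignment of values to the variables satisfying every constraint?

Unsatisfiable

From constraints 8 and 10: s ≥ q ≥ 3. From constraint 4: p ≥ 2. Hence s + p ≥ 5. But constraint 13 requires s + p ≤ 4, and 4 < 5. Contradiction.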